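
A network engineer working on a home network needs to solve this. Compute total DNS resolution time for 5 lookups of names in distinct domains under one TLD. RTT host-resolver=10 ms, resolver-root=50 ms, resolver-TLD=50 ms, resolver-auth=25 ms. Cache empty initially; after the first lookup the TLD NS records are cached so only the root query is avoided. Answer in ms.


Lookup 1 (cold cache): local + root + TLD + auth = 10 + 50 + 50 + 25 = 135 ms
Lookups 2..5 (TLD NS cached -> skip root; new domain -> still ask TLD and auth): local + TLD + auth = 10 + 50 + 25 = 85 ms each
Remaining 4 lookups: 4 * 85 = 340 ms
Total = 135 + 340 = 475 ms

475


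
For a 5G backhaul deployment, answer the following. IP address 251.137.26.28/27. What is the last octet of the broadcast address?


Given: IP = 251.137.26.28, prefix = /27
Host bits = 32 - 27 = 5
Network last octet = 28 AND mask = 0
Host part size = 2^5 - 1 = 31
Broadcast last octet = 0 OR 31 = 31

31


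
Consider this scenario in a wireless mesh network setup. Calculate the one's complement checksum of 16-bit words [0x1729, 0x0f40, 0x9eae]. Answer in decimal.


Given words: [0x1729, 0x0f40, 0x9eae]
Step 1: Sum all words
Raw sum = 5929 + 3904 + 40622 = 50455
One's complement = ~50455 & 0xFFFF = 15080

15080


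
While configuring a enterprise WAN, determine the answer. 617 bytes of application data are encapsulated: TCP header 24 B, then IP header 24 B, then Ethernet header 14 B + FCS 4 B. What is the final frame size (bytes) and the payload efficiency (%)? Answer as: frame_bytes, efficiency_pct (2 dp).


TCP segment = 617 + 24 = 641 B
IP packet = 641 + 24 = 665 B
Ethernet frame = 665 + 14 + 4 = 683 B
Efficiency = app / frame = 617 / 683 = 0.903367 = 90.3367% -> 90.34% (2 dp)

683, 90.34


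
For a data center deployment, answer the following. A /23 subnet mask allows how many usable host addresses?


Given: subnet mask /23
Host bits = 32 - 23 = 9
Total addresses = 2^9 = 512
Usable hosts = 512 - 2 (network + broadcast) = 510

510


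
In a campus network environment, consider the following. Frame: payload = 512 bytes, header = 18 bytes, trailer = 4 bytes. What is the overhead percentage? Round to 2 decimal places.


Given: payload = 512 B, header = 18 B, trailer = 4 B
Overhead bytes = header + trailer = 18 + 4 = 22
Total frame = payload + overhead = 512 + 22 = 534
Overhead % = 22 / 534 * 100 = 4.1199% -> 4.12% (2 dp)

4.12


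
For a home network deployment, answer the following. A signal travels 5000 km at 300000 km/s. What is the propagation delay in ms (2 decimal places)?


Given: distance = 5000 km, speed = 300000 km/s
Delay = distance / speed = 5000 / 300000 seconds
Delay in ms = 5000 * 1000 / 300000
Delay = 16.6667 ms
Rounded to 2 dp = 16.67 ms

16.67


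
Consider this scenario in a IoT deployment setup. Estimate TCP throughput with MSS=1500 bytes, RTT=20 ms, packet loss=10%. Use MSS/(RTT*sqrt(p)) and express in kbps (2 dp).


Given: MSS = 1500 bytes, RTT = 20 ms, loss = 10%
RTT in seconds = 20 / 1000 = 0.02
Loss rate = 10% = 0.1
sqrt(loss) = sqrt(0.1) = 0.316227766017
Throughput (bytes/s) = 1500 / (0.02 * 0.316227766017) = 237170.8245
Throughput (kbps) = 237170.8245 * 8 / 1000 = 1897.366596 -> 1897.37 kbps (2 dp)

1897.37


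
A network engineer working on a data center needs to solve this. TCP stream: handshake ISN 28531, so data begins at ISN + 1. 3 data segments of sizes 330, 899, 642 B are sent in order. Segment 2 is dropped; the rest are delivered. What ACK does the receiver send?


SYN uses sequence number 28531; first data byte = ISN + 1 = 28532.
Segment 1: SEQ = 28532, len = 330 B, covers [28532, 28861]
Segment 2: SEQ = 28862, len = 899 B, covers [28862, 29760] [LOST]
Segment 3: SEQ = 29761, len = 642 B, covers [29761, 30402]
In-order data received: bytes [28532, 28861] (segments 1..1).
Segment 2 missing -> gap begins at byte 28862; later segments buffered out of order.
Cumulative ACK = next expected in-order byte = 28532 + 330 = 28862

28862


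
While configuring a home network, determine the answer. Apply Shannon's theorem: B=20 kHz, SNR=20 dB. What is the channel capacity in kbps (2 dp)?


Given: B = 20 kHz, SNR = 20 dB
SNR linear = 10^(20/10) = 100
1 + SNR = 101
log2(101) = 6.6582114828
C = 20 * 1000 * 6.6582114828 = 133164.2297 bps
C = 133.164230 kbps -> 133.16 kbps (2 dp)

133.16


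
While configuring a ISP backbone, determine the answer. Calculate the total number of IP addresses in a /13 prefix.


Given: CIDR prefix /13
Host bits = 32 - 13 = 19
Total addresses = 2^19 = 524288

524288


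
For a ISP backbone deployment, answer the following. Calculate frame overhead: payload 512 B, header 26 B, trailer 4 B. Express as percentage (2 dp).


Given: payload = 512 B, header = 26 B, trailer = 4 B
Overhead bytes = header + trailer = 26 + 4 = 30
Total frame = payload + overhead = 512 + 30 = 542
Overhead % = 30 / 542 * 100 = 5.5351% -> 5.54% (2 dp)

5.54


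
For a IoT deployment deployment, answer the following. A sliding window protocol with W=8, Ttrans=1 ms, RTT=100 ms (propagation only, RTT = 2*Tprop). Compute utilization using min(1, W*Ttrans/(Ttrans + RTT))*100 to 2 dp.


Given: W = 8, Ttrans = 1 ms, RTT = 100 ms (= 2 * Tprop, Tprop = 50 ms)
Cycle time = Ttrans + RTT = 1 + 100 = 101 ms (first packet sent until its ACK returns)
W * Ttrans = 8 * 1 = 8 ms of sending per cycle
W * Ttrans / (Ttrans + RTT) = 8 / 101 = 0.079208
U = min(1, 0.079208) = 0.079208
U% = 7.92%

7.92


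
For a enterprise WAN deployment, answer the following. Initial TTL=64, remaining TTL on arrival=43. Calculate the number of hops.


Given: initial TTL = 64, received TTL = 43
Hops = initial TTL - received TTL
Hops = 64 - 43 = 21

21


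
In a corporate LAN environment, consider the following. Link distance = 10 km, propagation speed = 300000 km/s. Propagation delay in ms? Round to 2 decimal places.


Given: distance = 10 km, speed = 300000 km/s
Delay = distance / speed = 10 / 300000 seconds
Delay in ms = 10 * 1000 / 300000
Delay = 0.0333 ms
Rounded to 2 dp = 0.03 ms

0.03


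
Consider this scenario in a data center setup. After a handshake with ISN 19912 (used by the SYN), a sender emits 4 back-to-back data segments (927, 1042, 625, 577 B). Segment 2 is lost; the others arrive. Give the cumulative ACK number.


SYN uses sequence number 19912; first data byte = ISN + 1 = 19913.
Segment 1: SEQ = 19913, len = 927 B, covers [19913, 20839]
Segment 2: SEQ = 20840, len = 1042 B, covers [20840, 21881] [LOST]
Segment 3: SEQ = 21882, len = 625 B, covers [21882, 22506]
Segment 4: SEQ = 22507, len = 577 B, covers [22507, 23083]
In-order data received: bytes [19913, 20839] (segments 1..1).
Segment 2 missing -> gap begins at byte 20840; later segments buffered out of order.
Cumulative ACK = next expected in-order byte = 19913 + 927 = 20840

20840


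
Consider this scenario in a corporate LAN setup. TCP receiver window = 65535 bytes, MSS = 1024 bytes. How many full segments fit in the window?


Given: RWND = 65535 bytes, MSS = 1024 bytes
Full segments = floor(RWND / MSS)
Full segments = floor(65535 / 1024)
Full segments = floor(63.999) = 63

63


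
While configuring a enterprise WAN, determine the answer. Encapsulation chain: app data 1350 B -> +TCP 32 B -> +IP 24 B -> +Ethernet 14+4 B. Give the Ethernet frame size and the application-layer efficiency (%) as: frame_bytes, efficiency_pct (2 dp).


TCP segment = 1350 + 32 = 1382 B
IP packet = 1382 + 24 = 1406 B
Ethernet frame = 1406 + 14 + 4 = 1424 B
Efficiency = app / frame = 1350 / 1424 = 0.948034 = 94.8034% -> 94.80% (2 dp)

1424, 94.80


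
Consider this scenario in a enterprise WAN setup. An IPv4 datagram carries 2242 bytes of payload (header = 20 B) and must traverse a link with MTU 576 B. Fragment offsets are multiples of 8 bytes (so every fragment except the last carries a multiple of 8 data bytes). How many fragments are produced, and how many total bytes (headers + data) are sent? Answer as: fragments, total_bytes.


Max data per non-final fragment = floor((MTU - header)/8)*8 = floor((576 - 20)/8)*8 = floor(556/8)*8 = 552 B
Final fragment needs no 8-byte alignment: it can carry up to MTU - header = 556 B
Non-final fragments needed = ceil((payload - 556) / 552) = ceil(1686/552) = ceil(3.0543) = 4
Number of fragments = 4 + 1 = 5
Fragment sizes (data): 4 * 552 B + 34 B (last, 34 <= 556 OK)
Total bytes sent = payload + n_frags * header = 2242 + 5*20 = 2242 + 100 = 2342 B

5, 2342


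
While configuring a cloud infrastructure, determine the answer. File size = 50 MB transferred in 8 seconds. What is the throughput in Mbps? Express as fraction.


Given: file = 50 MB, time = 8 s
File in Mb = 50 * 8 = 400 Mb
Throughput = 400 / 8 Mbps
Throughput = 50 Mbps

50


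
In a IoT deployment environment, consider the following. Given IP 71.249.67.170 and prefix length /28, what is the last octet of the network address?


Given: IP = 71.249.67.170, prefix = /28
Subnet mask = 255.255.255.240
Last octet of IP: 170
Last octet of mask: 240
Network last octet = 170 AND 240 = 160

160


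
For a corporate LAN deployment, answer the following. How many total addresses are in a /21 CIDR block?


Given: CIDR prefix /21
Host bits = 32 - 21 = 11
Total addresses = 2^11 = 2048

2048


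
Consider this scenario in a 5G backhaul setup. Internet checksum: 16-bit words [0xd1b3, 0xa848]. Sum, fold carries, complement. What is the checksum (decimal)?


Given words: [0xd1b3, 0xa848]
Step 1: Sum all words
Raw sum = 53683 + 43080 = 96763
Step 2: Fold carry: (31227 + 1) = 31228
One's complement = ~31228 & 0xFFFF = 34307

34307


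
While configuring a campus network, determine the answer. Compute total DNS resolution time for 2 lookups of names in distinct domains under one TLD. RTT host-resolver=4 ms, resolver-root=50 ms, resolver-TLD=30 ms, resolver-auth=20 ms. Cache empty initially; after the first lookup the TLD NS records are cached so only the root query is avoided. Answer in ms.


Lookup 1 (cold cache): local + root + TLD + auth = 4 + 50 + 30 + 20 = 104 ms
Lookups 2..2 (TLD NS cached -> skip root; new domain -> still ask TLD and auth): local + TLD + auth = 4 + 30 + 20 = 54 ms each
Remaining 1 lookups: 1 * 54 = 54 ms
Total = 104 + 54 = 158 ms

158


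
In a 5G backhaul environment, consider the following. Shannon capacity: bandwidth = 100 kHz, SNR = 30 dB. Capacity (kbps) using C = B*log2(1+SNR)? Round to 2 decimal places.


Given: B = 100 kHz, SNR = 30 dB
SNR linear = 10^(30/10) = 1000
1 + SNR = 1001
log2(1001) = 9.9672262588
C = 100 * 1000 * 9.9672262588 = 996722.6259 bps
C = 996.722626 kbps -> 996.72 kbps (2 dp)

996.72


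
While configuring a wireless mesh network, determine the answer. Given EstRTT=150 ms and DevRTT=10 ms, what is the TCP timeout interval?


Given: EstRTT = 150 ms, DevRTT = 10 ms
Timeout = EstRTT + 4 * DevRTT
4 * DevRTT = 4 * 10 = 40
Timeout = 150 + 40 = 190 ms

190


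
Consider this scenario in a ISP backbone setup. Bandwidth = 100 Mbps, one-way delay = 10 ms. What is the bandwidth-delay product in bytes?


Given: bandwidth = 100 Mbps, delay = 10 ms
BDP in bits = 100 * 10^6 * 10 / 1000
BDP in bits = 1000000
BDP in bytes = 1000000 / 8 = 125000

125000


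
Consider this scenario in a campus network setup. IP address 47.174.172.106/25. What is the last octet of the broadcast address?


Given: IP = 47.174.172.106, prefix = /25
Host bits = 32 - 25 = 7
Network last octet = 106 AND mask = 0
Host part size = 2^7 - 1 = 127
Broadcast last octet = 0 OR 127 = 127

127


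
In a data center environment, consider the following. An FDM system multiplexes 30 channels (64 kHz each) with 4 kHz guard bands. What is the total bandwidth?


Given: 30 channels, 64 kHz each, guard = 4 kHz
Channel bandwidth = 30 * 64 = 1920 kHz
Guard bands = 29 gaps * 4 kHz = 116 kHz
Total = 1920 + 116 = 2036 kHz

2036


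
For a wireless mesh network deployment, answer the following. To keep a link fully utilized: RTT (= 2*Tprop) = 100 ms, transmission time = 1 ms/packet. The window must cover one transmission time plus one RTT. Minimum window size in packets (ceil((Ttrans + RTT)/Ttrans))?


Given: Ttrans = 1 ms, RTT = 100 ms (= 2 * Tprop, Tprop = 50 ms)
Time until first ACK returns = Ttrans + RTT = 1 + 100 = 101 ms
Need W * Ttrans >= Ttrans + RTT  ->  W >= (Ttrans + RTT) / Ttrans
(Ttrans + RTT) / Ttrans = 101 / 1 = 101
W_min = ceil(101) = 101

101


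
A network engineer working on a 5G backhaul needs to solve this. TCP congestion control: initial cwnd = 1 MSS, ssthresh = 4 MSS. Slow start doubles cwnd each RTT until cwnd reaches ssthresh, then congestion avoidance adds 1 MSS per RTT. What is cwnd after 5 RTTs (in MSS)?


RTT 0: cwnd = 1 MSS (initial)
RTT 1: cwnd = 2 MSS (slow start, doubled)
RTT 2: cwnd = 4 MSS (slow start, doubled)
RTT 3: cwnd = 5 MSS (congestion avoidance, +1)
RTT 4: cwnd = 6 MSS (congestion avoidance, +1)
RTT 5: cwnd = 7 MSS (congestion avoidance, +1)

7


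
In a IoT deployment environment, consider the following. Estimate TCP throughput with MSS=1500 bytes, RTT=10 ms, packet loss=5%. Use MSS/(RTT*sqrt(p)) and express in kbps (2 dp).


Given: MSS = 1500 bytes, RTT = 10 ms, loss = 5%
RTT in seconds = 10 / 1000 = 0.01
Loss rate = 5% = 0.05
sqrt(loss) = sqrt(0.05) = 0.223606797750
Throughput (bytes/s) = 1500 / (0.01 * 0.223606797750) = 670820.3932
Throughput (kbps) = 670820.3932 * 8 / 1000 = 5366.563146 -> 5366.56 kbps (2 dp)

5366.56


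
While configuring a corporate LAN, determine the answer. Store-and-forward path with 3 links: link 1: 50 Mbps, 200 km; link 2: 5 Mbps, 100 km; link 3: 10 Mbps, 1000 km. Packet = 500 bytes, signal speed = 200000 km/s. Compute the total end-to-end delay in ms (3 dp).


Packet = 500 bytes = 4000 bits. Store-and-forward: sum (t_trans + t_prop) per link.
Link 1: t_trans = 4000/(50*10^6) s = 0.0800 ms; t_prop = 200/200000 s = 1.0000 ms; subtotal = 1.0800 ms
Link 2: t_trans = 4000/(5*10^6) s = 0.8000 ms; t_prop = 100/200000 s = 0.5000 ms; subtotal = 1.3000 ms
Link 3: t_trans = 4000/(10*10^6) s = 0.4000 ms; t_prop = 1000/200000 s = 5.0000 ms; subtotal = 5.4000 ms
End-to-end = 1.0800 + 1.3000 + 5.4000 = 7.7800 ms -> 7.780 ms (3 dp)

7.780


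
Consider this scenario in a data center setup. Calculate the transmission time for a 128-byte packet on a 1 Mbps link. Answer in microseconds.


Given: packet = 128 bytes, bandwidth = 1 Mbps
Packet in bits = 128 * 8 = 1024 bits
Bandwidth = 1 * 10^6 = 1000000 bps
Time = 1024 / 1000000 seconds
Time in us = 1024 * 10^6 / 1000000 = 1024

1024


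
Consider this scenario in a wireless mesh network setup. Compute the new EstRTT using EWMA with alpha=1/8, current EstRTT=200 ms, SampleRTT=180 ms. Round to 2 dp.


Given: EstRTT = 200 ms, SampleRTT = 180 ms, alpha = 1/8
New EstRTT = (1 - alpha) * EstRTT + alpha * SampleRTT
(7/8) * 200 = 175
(1/8) * 180 = 22.5
New EstRTT = 175 + 22.5 = 197.5 ms -> 197.50 ms (2 dp)

197.50


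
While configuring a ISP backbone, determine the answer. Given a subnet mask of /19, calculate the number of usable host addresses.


Given: subnet mask /19
Host bits = 32 - 19 = 13
Total addresses = 2^13 = 8192
Usable hosts = 8192 - 2 (network + broadcast) = 8190

8190


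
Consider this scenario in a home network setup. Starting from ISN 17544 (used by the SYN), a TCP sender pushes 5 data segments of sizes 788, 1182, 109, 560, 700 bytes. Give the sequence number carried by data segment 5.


The SYN occupies sequence number ISN = 17544, so the first data byte is ISN + 1 = 17545.
SEQ of data segment i = (ISN + 1) + sum of payload sizes of segments 1..i-1.
Segment 1: SEQ = 17545, payload = 788 bytes
Segment 2: SEQ = 18333, payload = 1182 bytes
Segment 3: SEQ = 19515, payload = 109 bytes
Segment 4: SEQ = 19624, payload = 560 bytes
Segment 5: SEQ = 20184, payload = 700 bytes
SEQ of segment 5 = 17545 + 788 + 1182 + 109 + 560 = 20184

20184


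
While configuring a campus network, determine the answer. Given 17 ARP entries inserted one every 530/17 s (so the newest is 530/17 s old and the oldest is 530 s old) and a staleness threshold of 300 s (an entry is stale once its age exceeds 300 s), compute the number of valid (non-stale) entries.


Ages are k * 530/17 s for k = 1..17 (spacing = 31.1765 s).
Entry k is valid iff k * 530/17 <= 300 iff k <= 17 * 300 / 530 = 9.6226
n_valid = floor(9.6226) = 9
(n_stale = 17 - 9 = 8)

9


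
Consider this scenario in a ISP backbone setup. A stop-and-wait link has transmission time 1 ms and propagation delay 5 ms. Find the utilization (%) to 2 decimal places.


Given: Ttrans = 1 ms, Tprop = 5 ms
RTT = 2 * Tprop = 2 * 5 = 10 ms
U = Ttrans / (Ttrans + RTT)
U = 1 / (1 + 10)
U = 1 / 11 = 0.090909
U% = 9.09%

9.09


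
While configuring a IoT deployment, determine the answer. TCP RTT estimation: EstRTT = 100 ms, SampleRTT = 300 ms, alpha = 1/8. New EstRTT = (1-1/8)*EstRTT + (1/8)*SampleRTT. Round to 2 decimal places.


Given: EstRTT = 100 ms, SampleRTT = 300 ms, alpha = 1/8
New EstRTT = (1 - alpha) * EstRTT + alpha * SampleRTT
(7/8) * 100 = 87.5
(1/8) * 300 = 37.5
New EstRTT = 87.5 + 37.5 = 125 ms -> 125.00 ms (2 dp)

125.00


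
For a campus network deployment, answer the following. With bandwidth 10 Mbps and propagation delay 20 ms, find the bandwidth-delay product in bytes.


Given: bandwidth = 10 Mbps, delay = 20 ms
BDP in bits = 10 * 10^6 * 20 / 1000
BDP in bits = 200000
BDP in bytes = 200000 / 8 = 25000

25000


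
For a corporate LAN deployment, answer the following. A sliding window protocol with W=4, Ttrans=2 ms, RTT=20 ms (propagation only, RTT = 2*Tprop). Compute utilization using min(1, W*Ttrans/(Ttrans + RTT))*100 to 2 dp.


Given: W = 4, Ttrans = 2 ms, RTT = 20 ms (= 2 * Tprop, Tprop = 10 ms)
Cycle time = Ttrans + RTT = 2 + 20 = 22 ms (first packet sent until its ACK returns)
W * Ttrans = 4 * 2 = 8 ms of sending per cycle
W * Ttrans / (Ttrans + RTT) = 8 / 22 = 0.363636
U = min(1, 0.363636) = 0.363636
U% = 36.36%

36.36


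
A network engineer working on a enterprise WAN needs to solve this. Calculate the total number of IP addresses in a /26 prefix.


Given: CIDR prefix /26
Host bits = 32 - 26 = 6
Total addresses = 2^6 = 64

64


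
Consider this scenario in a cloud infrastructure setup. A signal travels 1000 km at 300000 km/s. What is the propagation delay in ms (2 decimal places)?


Given: distance = 1000 km, speed = 300000 km/s
Delay = distance / speed = 1000 / 300000 seconds
Delay in ms = 1000 * 1000 / 300000
Delay = 3.3333 ms
Rounded to 2 dp = 3.33 ms

3.33


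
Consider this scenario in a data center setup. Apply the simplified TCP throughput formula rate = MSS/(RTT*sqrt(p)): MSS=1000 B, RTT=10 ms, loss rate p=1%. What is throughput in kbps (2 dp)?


Given: MSS = 1000 bytes, RTT = 10 ms, loss = 1%
RTT in seconds = 10 / 1000 = 0.01
Loss rate = 1% = 0.01
sqrt(loss) = sqrt(0.01) = 0.1
Throughput (bytes/s) = 1000 / (0.01 * 0.1) = 1000000.0000
Throughput (kbps) = 1000000.0000 * 8 / 1000 = 8000.000000 -> 8000.00 kbps (2 dp)

8000.00


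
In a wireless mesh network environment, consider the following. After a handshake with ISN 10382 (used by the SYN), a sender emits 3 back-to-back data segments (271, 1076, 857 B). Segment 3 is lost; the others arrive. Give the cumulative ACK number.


SYN uses sequence number 10382; first data byte = ISN + 1 = 10383.
Segment 1: SEQ = 10383, len = 271 B, covers [10383, 10653]
Segment 2: SEQ = 10654, len = 1076 B, covers [10654, 11729]
Segment 3: SEQ = 11730, len = 857 B, covers [11730, 12586] [LOST]
In-order data received: bytes [10383, 11729] (segments 1..2).
Segment 3 missing -> gap begins at byte 11730.
Cumulative ACK = next expected in-order byte = 10383 + 271 + 1076 = 11730

11730


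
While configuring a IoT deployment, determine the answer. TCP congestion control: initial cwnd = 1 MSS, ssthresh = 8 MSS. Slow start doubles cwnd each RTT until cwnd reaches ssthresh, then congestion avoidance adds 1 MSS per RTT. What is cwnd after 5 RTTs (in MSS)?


RTT 0: cwnd = 1 MSS (initial)
RTT 1: cwnd = 2 MSS (slow start, doubled)
RTT 2: cwnd = 4 MSS (slow start, doubled)
RTT 3: cwnd = 8 MSS (slow start, doubled)
RTT 4: cwnd = 9 MSS (congestion avoidance, +1)
RTT 5: cwnd = 10 MSS (congestion avoidance, +1)

10


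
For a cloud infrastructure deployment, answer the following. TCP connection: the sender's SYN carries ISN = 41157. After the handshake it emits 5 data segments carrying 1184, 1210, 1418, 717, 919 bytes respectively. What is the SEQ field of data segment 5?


The SYN occupies sequence number ISN = 41157, so the first data byte is ISN + 1 = 41158.
SEQ of data segment i = (ISN + 1) + sum of payload sizes of segments 1..i-1.
Segment 1: SEQ = 41158, payload = 1184 bytes
Segment 2: SEQ = 42342, payload = 1210 bytes
Segment 3: SEQ = 43552, payload = 1418 bytes
Segment 4: SEQ = 44970, payload = 717 bytes
Segment 5: SEQ = 45687, payload = 919 bytes
SEQ of segment 5 = 41158 + 1184 + 1210 + 1418 + 717 = 45687

45687


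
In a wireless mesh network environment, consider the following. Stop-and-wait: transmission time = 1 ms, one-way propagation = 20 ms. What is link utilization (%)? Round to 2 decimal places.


Given: Ttrans = 1 ms, Tprop = 20 ms
RTT = 2 * Tprop = 2 * 20 = 40 ms
U = Ttrans / (Ttrans + RTT)
U = 1 / (1 + 40)
U = 1 / 41 = 0.02439
U% = 2.44%

2.44


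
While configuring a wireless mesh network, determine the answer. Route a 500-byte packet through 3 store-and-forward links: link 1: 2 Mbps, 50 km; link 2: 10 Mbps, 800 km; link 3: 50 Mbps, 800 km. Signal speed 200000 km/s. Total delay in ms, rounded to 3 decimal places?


Packet = 500 bytes = 4000 bits. Store-and-forward: sum (t_trans + t_prop) per link.
Link 1: t_trans = 4000/(2*10^6) s = 2.0000 ms; t_prop = 50/200000 s = 0.2500 ms; subtotal = 2.2500 ms
Link 2: t_trans = 4000/(10*10^6) s = 0.4000 ms; t_prop = 800/200000 s = 4.0000 ms; subtotal = 4.4000 ms
Link 3: t_trans = 4000/(50*10^6) s = 0.0800 ms; t_prop = 800/200000 s = 4.0000 ms; subtotal = 4.0800 ms
End-to-end = 2.2500 + 4.4000 + 4.0800 = 10.7300 ms -> 10.730 ms (3 dp)

10.730


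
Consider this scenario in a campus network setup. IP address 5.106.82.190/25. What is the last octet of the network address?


Given: IP = 5.106.82.190, prefix = /25
Subnet mask = 255.255.255.128
Last octet of IP: 190
Last octet of mask: 128
Network last octet = 190 AND 128 = 128

128


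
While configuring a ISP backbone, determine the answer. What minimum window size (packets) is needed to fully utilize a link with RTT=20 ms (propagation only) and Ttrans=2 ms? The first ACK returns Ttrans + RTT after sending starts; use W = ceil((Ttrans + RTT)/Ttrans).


Given: Ttrans = 2 ms, RTT = 20 ms (= 2 * Tprop, Tprop = 10 ms)
Time until first ACK returns = Ttrans + RTT = 2 + 20 = 22 ms
Need W * Ttrans >= Ttrans + RTT  ->  W >= (Ttrans + RTT) / Ttrans
(Ttrans + RTT) / Ttrans = 22 / 2 = 11
W_min = ceil(11) = 11

11


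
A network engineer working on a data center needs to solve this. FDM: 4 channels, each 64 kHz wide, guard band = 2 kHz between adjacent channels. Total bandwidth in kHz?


Given: 4 channels, 64 kHz each, guard = 2 kHz
Channel bandwidth = 4 * 64 = 256 kHz
Guard bands = 3 gaps * 2 kHz = 6 kHz
Total = 256 + 6 = 262 kHz

262


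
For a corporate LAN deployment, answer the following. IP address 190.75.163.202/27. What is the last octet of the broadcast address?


Given: IP = 190.75.163.202, prefix = /27
Host bits = 32 - 27 = 5
Network last octet = 202 AND mask = 192
Host part size = 2^5 - 1 = 31
Broadcast last octet = 192 OR 31 = 223

223


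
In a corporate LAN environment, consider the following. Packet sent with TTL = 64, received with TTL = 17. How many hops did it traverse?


Given: initial TTL = 64, received TTL = 17
Hops = initial TTL - received TTL
Hops = 64 - 17 = 47

47


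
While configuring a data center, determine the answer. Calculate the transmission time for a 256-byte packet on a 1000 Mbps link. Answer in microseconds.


Given: packet = 256 bytes, bandwidth = 1000 Mbps
Packet in bits = 256 * 8 = 2048 bits
Bandwidth = 1000 * 10^6 = 1000000000 bps
Time = 2048 / 1000000000 seconds
Time in us = 2048 * 10^6 / 1000000000 = 2.048

2.048


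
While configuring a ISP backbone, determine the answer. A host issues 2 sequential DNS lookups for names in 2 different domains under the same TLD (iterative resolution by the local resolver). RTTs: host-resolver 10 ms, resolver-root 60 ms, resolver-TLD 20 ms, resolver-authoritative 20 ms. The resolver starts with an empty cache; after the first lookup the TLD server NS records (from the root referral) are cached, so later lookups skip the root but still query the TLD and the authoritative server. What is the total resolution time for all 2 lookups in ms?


Lookup 1 (cold cache): local + root + TLD + auth = 10 + 60 + 20 + 20 = 110 ms
Lookups 2..2 (TLD NS cached -> skip root; new domain -> still ask TLD and auth): local + TLD + auth = 10 + 20 + 20 = 50 ms each
Remaining 1 lookups: 1 * 50 = 50 ms
Total = 110 + 50 = 160 ms

160


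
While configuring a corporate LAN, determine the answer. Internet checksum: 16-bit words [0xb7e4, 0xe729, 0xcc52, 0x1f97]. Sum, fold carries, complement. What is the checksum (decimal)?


Given words: [0xb7e4, 0xe729, 0xcc52, 0x1f97]
Step 1: Sum all words
Raw sum = 47076 + 59177 + 52306 + 8087 = 166646
Step 2: Fold carry: (35574 + 2) = 35576
One's complement = ~35576 & 0xFFFF = 29959

29959


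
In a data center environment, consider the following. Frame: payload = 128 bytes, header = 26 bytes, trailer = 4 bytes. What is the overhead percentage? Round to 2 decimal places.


Given: payload = 128 B, header = 26 B, trailer = 4 B
Overhead bytes = header + trailer = 26 + 4 = 30
Total frame = payload + overhead = 128 + 30 = 158
Overhead % = 30 / 158 * 100 = 18.9873% -> 18.99% (2 dp)

18.99


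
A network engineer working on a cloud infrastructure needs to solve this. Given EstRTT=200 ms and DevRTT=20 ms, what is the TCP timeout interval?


Given: EstRTT = 200 ms, DevRTT = 20 ms
Timeout = EstRTT + 4 * DevRTT
4 * DevRTT = 4 * 20 = 80
Timeout = 200 + 80 = 280 ms

280


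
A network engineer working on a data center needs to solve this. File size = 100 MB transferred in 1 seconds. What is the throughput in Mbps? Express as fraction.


Given: file = 100 MB, time = 1 s
File in Mb = 100 * 8 = 800 Mb
Throughput = 800 / 1 Mbps
Throughput = 800 Mbps

800


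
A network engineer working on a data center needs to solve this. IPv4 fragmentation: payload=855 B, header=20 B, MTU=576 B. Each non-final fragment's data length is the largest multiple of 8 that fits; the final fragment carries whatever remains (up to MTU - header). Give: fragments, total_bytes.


Max data per non-final fragment = floor((MTU - header)/8)*8 = floor((576 - 20)/8)*8 = floor(556/8)*8 = 552 B
Final fragment needs no 8-byte alignment: it can carry up to MTU - header = 556 B
Non-final fragments needed = ceil((payload - 556) / 552) = ceil(299/552) = ceil(0.5417) = 1
Number of fragments = 1 + 1 = 2
Fragment sizes (data): 1 * 552 B + 303 B (last, 303 <= 556 OK)
Total bytes sent = payload + n_frags * header = 855 + 2*20 = 855 + 40 = 895 B

2, 895


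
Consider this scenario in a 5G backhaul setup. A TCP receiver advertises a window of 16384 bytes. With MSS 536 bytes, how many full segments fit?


Given: RWND = 16384 bytes, MSS = 536 bytes
Full segments = floor(RWND / MSS)
Full segments = floor(16384 / 536)
Full segments = floor(30.5672) = 30

30


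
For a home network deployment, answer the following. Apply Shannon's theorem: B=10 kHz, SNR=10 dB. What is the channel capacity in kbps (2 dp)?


Given: B = 10 kHz, SNR = 10 dB
SNR linear = 10^(10/10) = 10
1 + SNR = 11
log2(11) = 3.4594316186
C = 10 * 1000 * 3.4594316186 = 34594.3162 bps
C = 34.594316 kbps -> 34.59 kbps (2 dp)

34.59


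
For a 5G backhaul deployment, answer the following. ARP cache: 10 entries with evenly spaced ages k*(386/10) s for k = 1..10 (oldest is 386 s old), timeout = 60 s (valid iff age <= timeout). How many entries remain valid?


Ages are k * 386/10 s for k = 1..10 (spacing = 38.6000 s).
Entry k is valid iff k * 386/10 <= 60 iff k <= 10 * 60 / 386 = 1.5544
n_valid = floor(1.5544) = 1
(n_stale = 10 - 1 = 9)

1


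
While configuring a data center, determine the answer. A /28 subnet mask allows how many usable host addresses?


Given: subnet mask /28
Host bits = 32 - 28 = 4
Total addresses = 2^4 = 16
Usable hosts = 16 - 2 (network + broadcast) = 14

14


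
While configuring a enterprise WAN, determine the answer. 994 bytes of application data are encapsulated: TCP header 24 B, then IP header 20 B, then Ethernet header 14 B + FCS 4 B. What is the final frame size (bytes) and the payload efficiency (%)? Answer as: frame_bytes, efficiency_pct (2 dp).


TCP segment = 994 + 24 = 1018 B
IP packet = 1018 + 20 = 1038 B
Ethernet frame = 1038 + 14 + 4 = 1056 B
Efficiency = app / frame = 994 / 1056 = 0.941288 = 94.1288% -> 94.13% (2 dp)

1056, 94.13


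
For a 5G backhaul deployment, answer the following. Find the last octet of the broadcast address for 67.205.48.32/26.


Given: IP = 67.205.48.32, prefix = /26
Host bits = 32 - 26 = 6
Network last octet = 32 AND mask = 0
Host part size = 2^6 - 1 = 63
Broadcast last octet = 0 OR 63 = 63

63


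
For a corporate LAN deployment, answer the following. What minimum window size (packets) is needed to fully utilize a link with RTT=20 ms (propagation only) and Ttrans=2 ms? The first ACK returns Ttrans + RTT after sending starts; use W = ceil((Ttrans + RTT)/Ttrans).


Given: Ttrans = 2 ms, RTT = 20 ms (= 2 * Tprop, Tprop = 10 ms)
Time until first ACK returns = Ttrans + RTT = 2 + 20 = 22 ms
Need W * Ttrans >= Ttrans + RTT  ->  W >= (Ttrans + RTT) / Ttrans
(Ttrans + RTT) / Ttrans = 22 / 2 = 11
W_min = ceil(11) = 11

11


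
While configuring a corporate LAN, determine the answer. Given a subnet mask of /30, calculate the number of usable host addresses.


Given: subnet mask /30
Host bits = 32 - 30 = 2
Total addresses = 2^2 = 4
Usable hosts = 4 - 2 (network + broadcast) = 2

2


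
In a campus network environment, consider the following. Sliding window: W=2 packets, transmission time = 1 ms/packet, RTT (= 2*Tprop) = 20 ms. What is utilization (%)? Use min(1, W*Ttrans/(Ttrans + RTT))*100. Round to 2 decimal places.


Given: W = 2, Ttrans = 1 ms, RTT = 20 ms (= 2 * Tprop, Tprop = 10 ms)
Cycle time = Ttrans + RTT = 1 + 20 = 21 ms (first packet sent until its ACK returns)
W * Ttrans = 2 * 1 = 2 ms of sending per cycle
W * Ttrans / (Ttrans + RTT) = 2 / 21 = 0.095238
U = min(1, 0.095238) = 0.095238
U% = 9.52%

9.52


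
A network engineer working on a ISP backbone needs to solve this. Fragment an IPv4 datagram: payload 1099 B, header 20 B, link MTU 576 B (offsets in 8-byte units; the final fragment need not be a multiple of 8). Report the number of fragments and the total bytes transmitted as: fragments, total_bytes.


Max data per non-final fragment = floor((MTU - header)/8)*8 = floor((576 - 20)/8)*8 = floor(556/8)*8 = 552 B
Final fragment needs no 8-byte alignment: it can carry up to MTU - header = 556 B
Non-final fragments needed = ceil((payload - 556) / 552) = ceil(543/552) = ceil(0.9837) = 1
Number of fragments = 1 + 1 = 2
Fragment sizes (data): 1 * 552 B + 547 B (last, 547 <= 556 OK)
Total bytes sent = payload + n_frags * header = 1099 + 2*20 = 1099 + 40 = 1139 B

2, 1139


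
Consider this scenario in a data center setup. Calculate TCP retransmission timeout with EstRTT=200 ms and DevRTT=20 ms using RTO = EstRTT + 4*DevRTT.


Given: EstRTT = 200 ms, DevRTT = 20 ms
Timeout = EstRTT + 4 * DevRTT
4 * DevRTT = 4 * 20 = 80
Timeout = 200 + 80 = 280 ms

280


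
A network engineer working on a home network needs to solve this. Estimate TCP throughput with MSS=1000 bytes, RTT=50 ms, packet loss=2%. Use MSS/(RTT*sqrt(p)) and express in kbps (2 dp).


Given: MSS = 1000 bytes, RTT = 50 ms, loss = 2%
RTT in seconds = 50 / 1000 = 0.05
Loss rate = 2% = 0.02
sqrt(loss) = sqrt(0.02) = 0.141421356237
Throughput (bytes/s) = 1000 / (0.05 * 0.141421356237) = 141421.3562
Throughput (kbps) = 141421.3562 * 8 / 1000 = 1131.370850 -> 1131.37 kbps (2 dp)

1131.37


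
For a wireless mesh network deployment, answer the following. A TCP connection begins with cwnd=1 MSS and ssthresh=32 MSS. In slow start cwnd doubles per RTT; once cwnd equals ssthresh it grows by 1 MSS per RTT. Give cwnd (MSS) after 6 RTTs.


RTT 0: cwnd = 1 MSS (initial)
RTT 1: cwnd = 2 MSS (slow start, doubled)
RTT 2: cwnd = 4 MSS (slow start, doubled)
RTT 3: cwnd = 8 MSS (slow start, doubled)
RTT 4: cwnd = 16 MSS (slow start, doubled)
RTT 5: cwnd = 32 MSS (slow start, doubled)
RTT 6: cwnd = 33 MSS (congestion avoidance, +1)

33


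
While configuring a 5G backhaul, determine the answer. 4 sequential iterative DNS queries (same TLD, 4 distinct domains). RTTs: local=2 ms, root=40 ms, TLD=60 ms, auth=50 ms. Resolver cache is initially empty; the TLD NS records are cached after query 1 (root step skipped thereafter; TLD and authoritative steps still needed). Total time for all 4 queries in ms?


Lookup 1 (cold cache): local + root + TLD + auth = 2 + 40 + 60 + 50 = 152 ms
Lookups 2..4 (TLD NS cached -> skip root; new domain -> still ask TLD and auth): local + TLD + auth = 2 + 60 + 50 = 112 ms each
Remaining 3 lookups: 3 * 112 = 336 ms
Total = 152 + 336 = 488 ms

488


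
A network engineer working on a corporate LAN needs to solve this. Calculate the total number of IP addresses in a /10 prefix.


Given: CIDR prefix /10
Host bits = 32 - 10 = 22
Total addresses = 2^22 = 4194304

4194304


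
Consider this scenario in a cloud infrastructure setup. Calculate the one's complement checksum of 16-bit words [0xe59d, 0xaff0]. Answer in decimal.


Given words: [0xe59d, 0xaff0]
Step 1: Sum all words
Raw sum = 58781 + 45040 = 103821
Step 2: Fold carry: (38285 + 1) = 38286
One's complement = ~38286 & 0xFFFF = 27249

27249


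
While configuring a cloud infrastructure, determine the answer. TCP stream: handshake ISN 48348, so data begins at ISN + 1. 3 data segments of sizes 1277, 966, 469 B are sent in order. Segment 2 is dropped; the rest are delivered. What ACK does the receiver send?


SYN uses sequence number 48348; first data byte = ISN + 1 = 48349.
Segment 1: SEQ = 48349, len = 1277 B, covers [48349, 49625]
Segment 2: SEQ = 49626, len = 966 B, covers [49626, 50591] [LOST]
Segment 3: SEQ = 50592, len = 469 B, covers [50592, 51060]
In-order data received: bytes [48349, 49625] (segments 1..1).
Segment 2 missing -> gap begins at byte 49626; later segments buffered out of order.
Cumulative ACK = next expected in-order byte = 48349 + 1277 = 49626

49626


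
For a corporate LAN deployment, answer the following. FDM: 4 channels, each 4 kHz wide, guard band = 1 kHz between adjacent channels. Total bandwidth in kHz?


Given: 4 channels, 4 kHz each, guard = 1 kHz
Channel bandwidth = 4 * 4 = 16 kHz
Guard bands = 3 gaps * 1 kHz = 3 kHz
Total = 16 + 3 = 19 kHz

19


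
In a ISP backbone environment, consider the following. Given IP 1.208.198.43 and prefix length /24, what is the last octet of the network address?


Given: IP = 1.208.198.43, prefix = /24
Subnet mask = 255.255.255.0
Last octet of IP: 43
Last octet of mask: 0
Network last octet = 43 AND 0 = 0

0


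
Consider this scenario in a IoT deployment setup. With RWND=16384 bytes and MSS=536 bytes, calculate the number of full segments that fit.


Given: RWND = 16384 bytes, MSS = 536 bytes
Full segments = floor(RWND / MSS)
Full segments = floor(16384 / 536)
Full segments = floor(30.5672) = 30

30


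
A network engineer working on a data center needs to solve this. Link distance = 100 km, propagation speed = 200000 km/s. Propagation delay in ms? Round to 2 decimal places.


Given: distance = 100 km, speed = 200000 km/s
Delay = distance / speed = 100 / 200000 seconds
Delay in ms = 100 * 1000 / 200000
Delay = 0.5000 ms
Rounded to 2 dp = 0.50 ms

0.50


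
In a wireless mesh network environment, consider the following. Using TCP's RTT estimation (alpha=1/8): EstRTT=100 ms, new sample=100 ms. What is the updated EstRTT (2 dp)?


Given: EstRTT = 100 ms, SampleRTT = 100 ms, alpha = 1/8
New EstRTT = (1 - alpha) * EstRTT + alpha * SampleRTT
(7/8) * 100 = 87.5
(1/8) * 100 = 12.5
New EstRTT = 87.5 + 12.5 = 100 ms -> 100.00 ms (2 dp)

100.00


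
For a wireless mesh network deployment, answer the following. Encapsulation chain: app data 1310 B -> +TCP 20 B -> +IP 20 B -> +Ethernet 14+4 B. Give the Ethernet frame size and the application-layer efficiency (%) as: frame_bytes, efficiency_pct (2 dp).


TCP segment = 1310 + 20 = 1330 B
IP packet = 1330 + 20 = 1350 B
Ethernet frame = 1350 + 14 + 4 = 1368 B
Efficiency = app / frame = 1310 / 1368 = 0.957602 = 95.7602% -> 95.76% (2 dp)

1368, 95.76


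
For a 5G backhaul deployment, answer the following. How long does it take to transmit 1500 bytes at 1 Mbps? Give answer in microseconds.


Given: packet = 1500 bytes, bandwidth = 1 Mbps
Packet in bits = 1500 * 8 = 12000 bits
Bandwidth = 1 * 10^6 = 1000000 bps
Time = 12000 / 1000000 seconds
Time in us = 12000 * 10^6 / 1000000 = 12000

12000


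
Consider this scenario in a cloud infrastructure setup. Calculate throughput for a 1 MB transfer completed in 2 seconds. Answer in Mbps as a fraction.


Given: file = 1 MB, time = 2 s
File in Mb = 1 * 8 = 8 Mb
Throughput = 8 / 2 Mbps
Throughput = 4 Mbps

4


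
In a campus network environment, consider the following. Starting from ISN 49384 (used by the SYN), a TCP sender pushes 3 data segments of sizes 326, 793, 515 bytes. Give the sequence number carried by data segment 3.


The SYN occupies sequence number ISN = 49384, so the first data byte is ISN + 1 = 49385.
SEQ of data segment i = (ISN + 1) + sum of payload sizes of segments 1..i-1.
Segment 1: SEQ = 49385, payload = 326 bytes
Segment 2: SEQ = 49711, payload = 793 bytes
Segment 3: SEQ = 50504, payload = 515 bytes
SEQ of segment 3 = 49385 + 326 + 793 = 50504

50504


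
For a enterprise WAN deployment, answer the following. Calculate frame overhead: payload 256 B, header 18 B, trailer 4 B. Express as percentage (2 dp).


Given: payload = 256 B, header = 18 B, trailer = 4 B
Overhead bytes = header + trailer = 18 + 4 = 22
Total frame = payload + overhead = 256 + 22 = 278
Overhead % = 22 / 278 * 100 = 7.9137% -> 7.91% (2 dp)

7.91


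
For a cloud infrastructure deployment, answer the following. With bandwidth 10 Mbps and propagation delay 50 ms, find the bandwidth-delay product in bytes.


Given: bandwidth = 10 Mbps, delay = 50 ms
BDP in bits = 10 * 10^6 * 50 / 1000
BDP in bits = 500000
BDP in bytes = 500000 / 8 = 62500

62500


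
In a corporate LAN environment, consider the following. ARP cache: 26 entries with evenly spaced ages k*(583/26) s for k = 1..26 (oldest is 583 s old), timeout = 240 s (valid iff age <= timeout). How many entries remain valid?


Ages are k * 583/26 s for k = 1..26 (spacing = 22.4231 s).
Entry k is valid iff k * 583/26 <= 240 iff k <= 26 * 240 / 583 = 10.7033
n_valid = floor(10.7033) = 10
(n_stale = 26 - 10 = 16)

10


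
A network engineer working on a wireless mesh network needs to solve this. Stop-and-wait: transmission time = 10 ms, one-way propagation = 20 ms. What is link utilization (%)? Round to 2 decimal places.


Given: Ttrans = 10 ms, Tprop = 20 ms
RTT = 2 * Tprop = 2 * 20 = 40 ms
U = Ttrans / (Ttrans + RTT)
U = 10 / (10 + 40)
U = 10 / 50 = 0.2
U% = 20.00%

20.00


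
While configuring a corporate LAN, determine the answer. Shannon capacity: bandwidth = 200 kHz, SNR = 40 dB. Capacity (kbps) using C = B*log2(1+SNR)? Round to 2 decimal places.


Given: B = 200 kHz, SNR = 40 dB
SNR linear = 10^(40/10) = 10000
1 + SNR = 10001
log2(10001) = 13.2878566418
C = 200 * 1000 * 13.2878566418 = 2657571.3284 bps
C = 2657.571328 kbps -> 2657.57 kbps (2 dp)

2657.57


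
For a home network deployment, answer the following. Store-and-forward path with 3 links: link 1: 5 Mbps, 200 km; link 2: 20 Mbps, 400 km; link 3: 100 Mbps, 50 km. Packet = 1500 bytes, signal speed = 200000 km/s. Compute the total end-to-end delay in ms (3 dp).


Packet = 1500 bytes = 12000 bits. Store-and-forward: sum (t_trans + t_prop) per link.
Link 1: t_trans = 12000/(5*10^6) s = 2.4000 ms; t_prop = 200/200000 s = 1.0000 ms; subtotal = 3.4000 ms
Link 2: t_trans = 12000/(20*10^6) s = 0.6000 ms; t_prop = 400/200000 s = 2.0000 ms; subtotal = 2.6000 ms
Link 3: t_trans = 12000/(100*10^6) s = 0.1200 ms; t_prop = 50/200000 s = 0.2500 ms; subtotal = 0.3700 ms
End-to-end = 3.4000 + 2.6000 + 0.3700 = 6.3700 ms -> 6.370 ms (3 dp)

6.370
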